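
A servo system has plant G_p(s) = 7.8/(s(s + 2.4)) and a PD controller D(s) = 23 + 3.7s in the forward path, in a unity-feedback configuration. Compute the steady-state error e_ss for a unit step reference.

The open loop D(s)G_p(s) has a pole at the origin (type 1), so the static position error constant is infinite and e_ss = 1/(1+∞) = 0.

0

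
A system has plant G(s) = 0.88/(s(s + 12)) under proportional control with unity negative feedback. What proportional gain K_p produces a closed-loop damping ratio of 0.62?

Closed-loop characteristic equation: s² + 12s + K_p·0.88 = 0.
So ω_n = √(0.88K_p) and 2ζω_n = 12, giving ζ = 12/(2√(0.88K_p)).
Setting ζ = 0.62: √(0.88K_p) = 12/(2·0.62) = 9.677, so K_p = 93.65/0.88 = 106.

K_p = 106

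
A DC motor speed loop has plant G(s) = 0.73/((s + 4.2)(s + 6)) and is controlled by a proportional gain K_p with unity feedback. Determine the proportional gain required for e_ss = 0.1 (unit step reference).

K_p = 311

For a type-0 loop with proportional control, e_ss = 1/(1 + K_p·G(0)).
G(0) = 0.02897. Require 1/(1 + K_p·0.02897) = 0.1, so 1 + 0.02897·K_p = 10.
K_p = (10 − 1)/0.02897 = 311.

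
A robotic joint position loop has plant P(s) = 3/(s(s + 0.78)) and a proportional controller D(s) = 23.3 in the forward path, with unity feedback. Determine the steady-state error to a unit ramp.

0.0112

The loop has one pole at the origin (type 1). Velocity error constant K_v = lim_{s→0} s·D(s)P(s) = 23.3·3/0.78 = 89.62.
Steady-state error to a unit ramp: e_ss = 1/K_v = 0.0112.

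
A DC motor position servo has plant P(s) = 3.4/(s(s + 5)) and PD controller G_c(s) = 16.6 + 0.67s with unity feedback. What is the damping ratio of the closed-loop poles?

ζ = 0.484

Forward path: (16.6 + 0.67s)·3.4/(s(s+5)). The closed-loop characteristic equation is s² + (5 + 3.4·0.67)s + 3.4·16.6 = 0.
That is s² + 7.278s + 56.44 = 0, so ω_n = 7.513 rad/s and ζ = 7.278/(2·7.513) = 0.4844.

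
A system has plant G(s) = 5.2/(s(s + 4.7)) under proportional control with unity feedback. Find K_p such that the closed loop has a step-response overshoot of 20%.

From %OS = 100·exp(−πζ/√(1−ζ²)) = 20%, ζ = −ln(0.2)/√(π²+ln²(0.2)) = 0.4559.
Characteristic equation s² + 4.7s + 5.2K_p = 0 gives ζ = 4.7/(2√(5.2K_p)).
Setting ζ = 0.4559: √(5.2K_p) = 4.7/(2·0.4559) = 5.154, so K_p = 26.56/5.2 = 5.11.

K_p = 5.11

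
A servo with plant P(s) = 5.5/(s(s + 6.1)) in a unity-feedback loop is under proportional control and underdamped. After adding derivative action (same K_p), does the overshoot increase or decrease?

decrease

With PD the characteristic equation becomes s² + (a + K·K_d)s + K·K_p = 0; the damping term grows, ζ rises, overshoot falls.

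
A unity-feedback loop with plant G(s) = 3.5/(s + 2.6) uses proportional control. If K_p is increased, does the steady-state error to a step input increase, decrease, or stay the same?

The position error constant K_pos = K_p·G(0) grows with K_p, and e_ss = 1/(1+K_pos) falls.

decrease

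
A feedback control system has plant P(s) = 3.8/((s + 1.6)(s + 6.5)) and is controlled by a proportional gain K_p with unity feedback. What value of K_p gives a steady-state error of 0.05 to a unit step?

Steady-state error for a unit step on this type-0 loop is 1/(1 + K_p·P(0)).
P(0) = 0.3654. Require 1/(1 + K_p·0.3654) = 0.05, so 1 + 0.3654·K_p = 20.
K_p = (20 − 1)/0.3654 = 52.

K_p = 52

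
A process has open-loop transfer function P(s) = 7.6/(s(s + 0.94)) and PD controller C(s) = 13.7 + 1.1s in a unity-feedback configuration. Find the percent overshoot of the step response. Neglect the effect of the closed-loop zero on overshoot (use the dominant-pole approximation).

20%

Forward path: (13.7 + 1.1s)·7.6/(s(s+0.94)). The closed-loop characteristic equation is s² + (0.94 + 7.6·1.1)s + 7.6·13.7 = 0.
That is s² + 9.3s + 104.1 = 0, so ω_n = 10.2 rad/s and ζ = 9.3/(2·10.2) = 0.4557.
%OS = 100·exp(−πζ/√(1−ζ²)) = 20%.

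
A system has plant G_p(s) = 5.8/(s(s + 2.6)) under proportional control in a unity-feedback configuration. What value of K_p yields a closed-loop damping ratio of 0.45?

Closed-loop characteristic equation: s² + 2.6s + K_p·5.8 = 0.
So ω_n = √(5.8K_p) and 2ζω_n = 2.6, giving ζ = 2.6/(2√(5.8K_p)).
Setting ζ = 0.45: √(5.8K_p) = 2.6/(2·0.45) = 2.889, so K_p = 8.346/5.8 = 1.44.

K_p = 1.44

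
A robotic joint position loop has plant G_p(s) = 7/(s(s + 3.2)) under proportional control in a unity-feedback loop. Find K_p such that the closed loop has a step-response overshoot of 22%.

From %OS = 100·exp(−πζ/√(1−ζ²)) = 22%, ζ = −ln(0.22)/√(π²+ln²(0.22)) = 0.4342.
Characteristic equation s² + 3.2s + 7K_p = 0 gives ζ = 3.2/(2√(7K_p)).
Setting ζ = 0.4342: √(7K_p) = 3.2/(2·0.4342) = 3.685, so K_p = 13.58/7 = 1.94.

K_p = 1.94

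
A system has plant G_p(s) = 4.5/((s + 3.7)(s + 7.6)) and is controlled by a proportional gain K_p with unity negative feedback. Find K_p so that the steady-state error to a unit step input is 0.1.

K_p = 56.2

Steady-state error for a unit step on this type-0 loop is 1/(1 + K_p·G_p(0)).
G_p(0) = 0.16. Require 1/(1 + K_p·0.16) = 0.1, so 1 + 0.16·K_p = 10.
K_p = (10 − 1)/0.16 = 56.2.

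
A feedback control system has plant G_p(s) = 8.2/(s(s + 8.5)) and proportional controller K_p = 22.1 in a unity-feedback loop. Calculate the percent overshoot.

The closed-loop denominator s² + 8.5s + 181.2 gives ω_n = √181.2 = 13.46 and ζ = 8.5/(2ω_n) = 0.3157.
%OS = 100·exp(−πζ/√(1−ζ²)) = 100·exp(−π·0.3157/√0.9003) = 35.2%.

35.2%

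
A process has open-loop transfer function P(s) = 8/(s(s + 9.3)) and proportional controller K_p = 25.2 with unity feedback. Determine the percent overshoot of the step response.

33.7%

The closed-loop denominator s² + 9.3s + 201.6 gives ω_n = √201.6 = 14.2 and ζ = 9.3/(2ω_n) = 0.3275.
%OS = 100·exp(−πζ/√(1−ζ²)) = 100·exp(−π·0.3275/√0.8927) = 33.7%.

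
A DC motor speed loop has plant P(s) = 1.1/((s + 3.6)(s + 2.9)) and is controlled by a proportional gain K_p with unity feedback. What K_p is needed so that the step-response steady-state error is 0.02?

For a type-0 loop with proportional control, e_ss = 1/(1 + K_p·P(0)).
P(0) = 0.1054. Require 1/(1 + K_p·0.1054) = 0.02, so 1 + 0.1054·K_p = 50.
K_p = (50 − 1)/0.1054 = 465.

K_p = 465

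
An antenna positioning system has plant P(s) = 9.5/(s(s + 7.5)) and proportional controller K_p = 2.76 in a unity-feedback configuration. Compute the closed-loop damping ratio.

ζ = 0.732

1 + K_p·P(s) = 0 gives s² + 7.5s + 26.22 = 0.
So ω_n² = 26.22 ⇒ ω_n = 5.121 rad/s, and ζ = 7.5/(2ω_n) = 0.732.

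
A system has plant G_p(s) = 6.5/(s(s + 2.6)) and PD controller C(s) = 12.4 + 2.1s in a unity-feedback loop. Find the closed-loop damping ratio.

Forward path: (12.4 + 2.1s)·6.5/(s(s+2.6)). The closed-loop characteristic equation is s² + (2.6 + 6.5·2.1)s + 6.5·12.4 = 0.
That is s² + 16.25s + 80.6 = 0, so ω_n = 8.978 rad/s and ζ = 16.25/(2·8.978) = 0.905.

ζ = 0.905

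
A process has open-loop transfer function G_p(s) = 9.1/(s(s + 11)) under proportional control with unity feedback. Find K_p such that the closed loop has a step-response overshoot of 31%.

K_p = 27.2

From %OS = 100·exp(−πζ/√(1−ζ²)) = 31%, ζ = −ln(0.31)/√(π²+ln²(0.31)) = 0.3493.
Characteristic equation s² + 11s + 9.1K_p = 0 gives ζ = 11/(2√(9.1K_p)).
Setting ζ = 0.3493: √(9.1K_p) = 11/(2·0.3493) = 15.75, so K_p = 247.9/9.1 = 27.2.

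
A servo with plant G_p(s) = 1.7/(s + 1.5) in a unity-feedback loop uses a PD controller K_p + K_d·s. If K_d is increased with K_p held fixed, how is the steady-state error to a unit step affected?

unchanged

K_d affects only the transient (the s-coefficient); the DC loop gain, and hence e_ss, depends only on K_p.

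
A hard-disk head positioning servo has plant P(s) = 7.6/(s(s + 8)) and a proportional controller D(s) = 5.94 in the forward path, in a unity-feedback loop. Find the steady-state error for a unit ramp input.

The loop has one pole at the origin (type 1). Velocity error constant K_v = lim_{s→0} s·D(s)P(s) = 5.94·7.6/8 = 5.643.
Steady-state error to a unit ramp: e_ss = 1/K_v = 0.177.

0.177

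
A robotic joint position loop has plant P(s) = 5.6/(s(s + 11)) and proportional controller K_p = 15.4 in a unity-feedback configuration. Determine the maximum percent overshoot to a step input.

9.93%

Closed-loop characteristic equation: s² + 11s + 86.24 = 0, so ω_n = 9.287 rad/s and ζ = 11/(2·9.287) = 0.5923.
%OS = 100·exp(−πζ/√(1−ζ²)) = 100·exp(−π·0.5923/√0.6492) = 9.93%.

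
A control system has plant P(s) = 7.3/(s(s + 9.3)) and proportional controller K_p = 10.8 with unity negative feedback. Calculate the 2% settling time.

T_s ≈ 0.86 s

Closed-loop characteristic equation: s² + 9.3s + 78.84 = 0, so ω_n = 8.879 rad/s and ζ = 9.3/(2·8.879) = 0.5237.
2% settling time T_s ≈ 4/(ζω_n) = 4/4.65 = 0.86 s.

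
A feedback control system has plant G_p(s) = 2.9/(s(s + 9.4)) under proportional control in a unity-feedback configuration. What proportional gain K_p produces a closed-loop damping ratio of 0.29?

Closed-loop characteristic equation: s² + 9.4s + K_p·2.9 = 0.
So ω_n = √(2.9K_p) and 2ζω_n = 9.4, giving ζ = 9.4/(2√(2.9K_p)).
Setting ζ = 0.29: √(2.9K_p) = 9.4/(2·0.29) = 16.21, so K_p = 262.7/2.9 = 90.6.

K_p = 90.6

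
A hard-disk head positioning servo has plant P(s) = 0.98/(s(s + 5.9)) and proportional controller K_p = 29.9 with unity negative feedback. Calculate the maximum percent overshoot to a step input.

From 1 + K_pP(s) = 0: s² + 5.9s + 29.3 = 0 ⇒ ω_n = 5.413, ζ = 0.545.
%OS = 100·exp(−πζ/√(1−ζ²)) = 100·exp(−π·0.545/√0.703) = 13%.

13%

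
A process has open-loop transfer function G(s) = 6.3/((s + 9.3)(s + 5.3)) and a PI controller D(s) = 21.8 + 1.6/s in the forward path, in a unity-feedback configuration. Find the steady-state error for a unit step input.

0

The open loop D(s)G(s) has a pole at the origin (type 1), so the static position error constant is infinite and e_ss = 1/(1+∞) = 0.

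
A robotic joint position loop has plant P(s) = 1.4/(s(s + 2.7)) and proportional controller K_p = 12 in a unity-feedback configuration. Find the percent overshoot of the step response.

Closed-loop characteristic equation: s² + 2.7s + 16.8 = 0, so ω_n = 4.099 rad/s and ζ = 2.7/(2·4.099) = 0.3294.
%OS = 100·exp(−πζ/√(1−ζ²)) = 100·exp(−π·0.3294/√0.8915) = 33.4%.

33.4%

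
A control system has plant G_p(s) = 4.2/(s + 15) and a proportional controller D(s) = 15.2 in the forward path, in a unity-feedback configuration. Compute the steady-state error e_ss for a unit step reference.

0.19

The loop is type 0. Static position error constant K_pos = D(0)·G_p(0) = 15.2·0.28 = 4.256.
Steady-state error to a unit step: e_ss = 1/(1+K_pos) = 1/5.256 = 0.19.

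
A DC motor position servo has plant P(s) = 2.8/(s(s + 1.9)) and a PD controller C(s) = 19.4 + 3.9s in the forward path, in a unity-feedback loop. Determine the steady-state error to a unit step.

0

The open loop C(s)P(s) has a pole at the origin (type 1), so the static position error constant is infinite and e_ss = 1/(1+∞) = 0.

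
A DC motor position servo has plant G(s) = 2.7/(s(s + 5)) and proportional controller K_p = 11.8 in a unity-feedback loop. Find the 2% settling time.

From 1 + K_pG(s) = 0: s² + 5s + 31.86 = 0 ⇒ ω_n = 5.644, ζ = 0.4429.
2% settling time T_s ≈ 4/(ζω_n) = 4/2.5 = 1.6 s.

T_s ≈ 1.6 s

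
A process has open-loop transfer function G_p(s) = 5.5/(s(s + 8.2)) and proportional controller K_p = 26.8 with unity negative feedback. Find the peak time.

Closed-loop characteristic equation: s² + 8.2s + 147.4 = 0, so ω_n = 12.14 rad/s and ζ = 8.2/(2·12.14) = 0.3377.
Damped frequency ω_d = ω_n√(1−ζ²) = 11.43 rad/s, so peak time T_p = π/ω_d = 0.275 s.

T_p = 0.275 s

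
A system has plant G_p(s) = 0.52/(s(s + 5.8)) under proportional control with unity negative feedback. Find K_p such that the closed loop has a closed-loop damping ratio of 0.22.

K_p = 334

Closed-loop characteristic equation: s² + 5.8s + K_p·0.52 = 0.
So ω_n = √(0.52K_p) and 2ζω_n = 5.8, giving ζ = 5.8/(2√(0.52K_p)).
Setting ζ = 0.22: √(0.52K_p) = 5.8/(2·0.22) = 13.18, so K_p = 173.8/0.52 = 334.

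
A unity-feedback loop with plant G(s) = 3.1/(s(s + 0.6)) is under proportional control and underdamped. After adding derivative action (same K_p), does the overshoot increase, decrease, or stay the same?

decrease

With PD the characteristic equation becomes s² + (a + K·K_d)s + K·K_p = 0; the damping term grows, ζ rises, overshoot falls.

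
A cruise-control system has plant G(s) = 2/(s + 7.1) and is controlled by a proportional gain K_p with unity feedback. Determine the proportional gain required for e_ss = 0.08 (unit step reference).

K_p = 40.8

For a type-0 loop with proportional control, e_ss = 1/(1 + K_p·G(0)).
G(0) = 0.2817. Require 1/(1 + K_p·0.2817) = 0.08, so 1 + 0.2817·K_p = 12.5.
K_p = (12.5 − 1)/0.2817 = 40.8.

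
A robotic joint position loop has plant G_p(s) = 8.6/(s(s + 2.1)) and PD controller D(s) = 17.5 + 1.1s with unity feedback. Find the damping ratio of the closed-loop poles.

ζ = 0.471

Forward path: (17.5 + 1.1s)·8.6/(s(s+2.1)). The closed-loop characteristic equation is s² + (2.1 + 8.6·1.1)s + 8.6·17.5 = 0.
That is s² + 11.56s + 150.5 = 0, so ω_n = 12.27 rad/s and ζ = 11.56/(2·12.27) = 0.4712.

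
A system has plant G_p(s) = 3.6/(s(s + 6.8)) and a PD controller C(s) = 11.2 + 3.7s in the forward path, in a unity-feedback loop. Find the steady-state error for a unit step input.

0

The open loop C(s)G_p(s) has a pole at the origin (type 1), so the static position error constant is infinite and e_ss = 1/(1+∞) = 0.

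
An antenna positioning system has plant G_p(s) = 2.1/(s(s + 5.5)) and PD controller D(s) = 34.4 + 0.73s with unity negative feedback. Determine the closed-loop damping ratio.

ζ = 0.414

Forward path: (34.4 + 0.73s)·2.1/(s(s+5.5)). The closed-loop characteristic equation is s² + (5.5 + 2.1·0.73)s + 2.1·34.4 = 0.
That is s² + 7.033s + 72.24 = 0, so ω_n = 8.499 rad/s and ζ = 7.033/(2·8.499) = 0.4137.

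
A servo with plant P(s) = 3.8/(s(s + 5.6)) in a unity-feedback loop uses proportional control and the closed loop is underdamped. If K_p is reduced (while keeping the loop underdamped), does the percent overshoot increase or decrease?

ζ = 5.6/(2√(3.8K_p)) rises as K_p falls; higher damping means less overshoot.

decrease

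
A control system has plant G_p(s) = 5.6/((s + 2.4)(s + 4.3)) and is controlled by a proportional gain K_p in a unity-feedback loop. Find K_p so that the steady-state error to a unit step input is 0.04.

K_p = 44.2

For a type-0 loop with proportional control, e_ss = 1/(1 + K_p·G_p(0)).
G_p(0) = 0.5426. Require 1/(1 + K_p·0.5426) = 0.04, so 1 + 0.5426·K_p = 25.
K_p = (25 − 1)/0.5426 = 44.2.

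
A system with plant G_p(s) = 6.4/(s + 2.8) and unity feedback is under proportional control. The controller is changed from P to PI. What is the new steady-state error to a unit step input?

0

The integrator makes K_pos = lim_{s→0} C(s)G(s) infinite, so e_ss = 1/(1+K_pos) = 0.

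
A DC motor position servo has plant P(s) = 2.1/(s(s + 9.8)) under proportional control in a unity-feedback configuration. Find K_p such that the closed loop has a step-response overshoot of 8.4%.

K_p = 29.8

From %OS = 100·exp(−πζ/√(1−ζ²)) = 8.4%, ζ = −ln(0.084)/√(π²+ln²(0.084)) = 0.6191.
Characteristic equation s² + 9.8s + 2.1K_p = 0 gives ζ = 9.8/(2√(2.1K_p)).
Setting ζ = 0.6191: √(2.1K_p) = 9.8/(2·0.6191) = 7.914, so K_p = 62.63/2.1 = 29.8.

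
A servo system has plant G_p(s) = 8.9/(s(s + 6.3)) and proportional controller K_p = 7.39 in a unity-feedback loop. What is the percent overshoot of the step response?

From 1 + K_pG_p(s) = 0: s² + 6.3s + 65.77 = 0 ⇒ ω_n = 8.11, ζ = 0.3884.
%OS = 100·exp(−πζ/√(1−ζ²)) = 100·exp(−π·0.3884/√0.8491) = 26.6%.

26.6%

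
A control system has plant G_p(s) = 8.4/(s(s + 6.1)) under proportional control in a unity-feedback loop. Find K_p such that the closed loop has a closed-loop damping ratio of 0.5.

Closed-loop characteristic equation: s² + 6.1s + K_p·8.4 = 0.
So ω_n = √(8.4K_p) and 2ζω_n = 6.1, giving ζ = 6.1/(2√(8.4K_p)).
Setting ζ = 0.5: √(8.4K_p) = 6.1/(2·0.5) = 6.1, so K_p = 37.21/8.4 = 4.43.

K_p = 4.43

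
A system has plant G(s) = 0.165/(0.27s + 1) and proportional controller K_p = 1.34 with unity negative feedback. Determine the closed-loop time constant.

τ = 0.221 s

Closed loop: T(s) = K_p·G/(1+K_p·G) = 0.2211/(0.27s + 1 + 0.2211), with pole at s = −(1 + 0.2211)/0.27 = −4.523.
Closed-loop time constant τ = 1/4.523 = 0.221 s.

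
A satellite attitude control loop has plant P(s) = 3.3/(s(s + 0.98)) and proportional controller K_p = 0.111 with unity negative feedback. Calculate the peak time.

From 1 + K_pP(s) = 0: s² + 0.98s + 0.3663 = 0 ⇒ ω_n = 0.6052, ζ = 0.8096.
Damped frequency ω_d = ω_n√(1−ζ²) = 0.3552 rad/s, so peak time T_p = π/ω_d = 8.84 s.

T_p = 8.84 s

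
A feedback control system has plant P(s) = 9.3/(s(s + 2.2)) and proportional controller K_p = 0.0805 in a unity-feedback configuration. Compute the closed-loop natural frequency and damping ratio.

ω_n = 0.865 rad/s, ζ = 1.27

1 + K_p·P(s) = 0 gives s² + 2.2s + 0.7487 = 0.
So ω_n² = 0.7487 ⇒ ω_n = 0.8652 rad/s, and ζ = 2.2/(2ω_n) = 1.27.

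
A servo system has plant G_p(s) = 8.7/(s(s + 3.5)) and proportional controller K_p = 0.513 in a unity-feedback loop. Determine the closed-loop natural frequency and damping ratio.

ω_n = 2.11 rad/s, ζ = 0.828

The closed-loop denominator is s(s+3.5) + 0.513·8.7 = s² + 3.5s + 4.463.
So ω_n² = 4.463 ⇒ ω_n = 2.113 rad/s, and ζ = 3.5/(2ω_n) = 0.828.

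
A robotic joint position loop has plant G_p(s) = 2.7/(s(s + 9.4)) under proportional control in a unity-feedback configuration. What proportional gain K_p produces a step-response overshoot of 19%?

K_p = 37.5

From %OS = 100·exp(−πζ/√(1−ζ²)) = 19%, ζ = −ln(0.19)/√(π²+ln²(0.19)) = 0.4673.
Characteristic equation s² + 9.4s + 2.7K_p = 0 gives ζ = 9.4/(2√(2.7K_p)).
Setting ζ = 0.4673: √(2.7K_p) = 9.4/(2·0.4673) = 10.06, so K_p = 101.1/2.7 = 37.5.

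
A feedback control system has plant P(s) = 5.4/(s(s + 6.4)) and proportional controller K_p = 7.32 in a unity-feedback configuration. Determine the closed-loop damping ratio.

ζ = 0.509

With unity feedback the closed-loop characteristic equation is s² + 6.4s + 7.32·5.4 = s² + 6.4s + 39.53 = 0.
So ω_n² = 39.53 ⇒ ω_n = 6.287 rad/s, and ζ = 6.4/(2ω_n) = 0.509.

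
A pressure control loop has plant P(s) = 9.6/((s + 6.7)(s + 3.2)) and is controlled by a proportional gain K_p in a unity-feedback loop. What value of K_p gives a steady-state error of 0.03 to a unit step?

K_p = 72.2

The loop is type 0, so e_ss(step) = 1/(1 + K_pos) with K_pos = K_p·P(0).
P(0) = 0.4478. Require 1/(1 + K_p·0.4478) = 0.03, so 1 + 0.4478·K_p = 33.33.
K_p = (33.33 − 1)/0.4478 = 72.2.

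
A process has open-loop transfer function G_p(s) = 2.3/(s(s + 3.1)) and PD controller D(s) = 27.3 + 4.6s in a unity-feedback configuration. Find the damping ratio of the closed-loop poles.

ζ = 0.863

Forward path: (27.3 + 4.6s)·2.3/(s(s+3.1)). The closed-loop characteristic equation is s² + (3.1 + 2.3·4.6)s + 2.3·27.3 = 0.
That is s² + 13.68s + 62.79 = 0, so ω_n = 7.924 rad/s and ζ = 13.68/(2·7.924) = 0.8632.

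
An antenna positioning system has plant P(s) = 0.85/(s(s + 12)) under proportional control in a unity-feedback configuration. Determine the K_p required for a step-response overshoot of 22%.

K_p = 225

From %OS = 100·exp(−πζ/√(1−ζ²)) = 22%, ζ = −ln(0.22)/√(π²+ln²(0.22)) = 0.4342.
Characteristic equation s² + 12s + 0.85K_p = 0 gives ζ = 12/(2√(0.85K_p)).
Setting ζ = 0.4342: √(0.85K_p) = 12/(2·0.4342) = 13.82, so K_p = 191/0.85 = 225.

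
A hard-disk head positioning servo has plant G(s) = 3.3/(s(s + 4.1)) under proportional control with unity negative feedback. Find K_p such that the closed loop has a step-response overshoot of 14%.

K_p = 4.52

From %OS = 100·exp(−πζ/√(1−ζ²)) = 14%, ζ = −ln(0.14)/√(π²+ln²(0.14)) = 0.5305.
Characteristic equation s² + 4.1s + 3.3K_p = 0 gives ζ = 4.1/(2√(3.3K_p)).
Setting ζ = 0.5305: √(3.3K_p) = 4.1/(2·0.5305) = 3.864, so K_p = 14.93/3.3 = 4.52.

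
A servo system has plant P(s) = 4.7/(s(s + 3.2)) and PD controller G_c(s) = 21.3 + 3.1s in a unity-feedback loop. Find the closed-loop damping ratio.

ζ = 0.888

Forward path: (21.3 + 3.1s)·4.7/(s(s+3.2)). The closed-loop characteristic equation is s² + (3.2 + 4.7·3.1)s + 4.7·21.3 = 0.
That is s² + 17.77s + 100.1 = 0, so ω_n = 10.01 rad/s and ζ = 17.77/(2·10.01) = 0.888.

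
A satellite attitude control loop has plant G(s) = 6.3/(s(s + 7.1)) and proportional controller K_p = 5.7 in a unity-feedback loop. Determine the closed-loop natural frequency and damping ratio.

ω_n = 5.99 rad/s, ζ = 0.592

The closed-loop denominator is s(s+7.1) + 5.7·6.3 = s² + 7.1s + 35.91.
So ω_n² = 35.91 ⇒ ω_n = 5.992 rad/s, and ζ = 7.1/(2ω_n) = 0.592.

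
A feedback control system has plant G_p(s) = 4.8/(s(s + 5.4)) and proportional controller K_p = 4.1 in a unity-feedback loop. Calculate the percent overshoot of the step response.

The closed-loop denominator s² + 5.4s + 19.68 gives ω_n = √19.68 = 4.436 and ζ = 5.4/(2ω_n) = 0.6086.
%OS = 100·exp(−πζ/√(1−ζ²)) = 100·exp(−π·0.6086/√0.6296) = 8.98%.

8.98%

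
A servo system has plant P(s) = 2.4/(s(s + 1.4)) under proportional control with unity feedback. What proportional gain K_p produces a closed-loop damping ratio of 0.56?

K_p = 0.651

Closed-loop characteristic equation: s² + 1.4s + K_p·2.4 = 0.
So ω_n = √(2.4K_p) and 2ζω_n = 1.4, giving ζ = 1.4/(2√(2.4K_p)).
Setting ζ = 0.56: √(2.4K_p) = 1.4/(2·0.56) = 1.25, so K_p = 1.562/2.4 = 0.651.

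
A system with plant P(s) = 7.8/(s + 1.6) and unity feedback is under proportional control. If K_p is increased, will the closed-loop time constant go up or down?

decrease

Closed-loop pole is at s = −(1.6+K_p·7.8); larger K_p moves it further left, so τ = 1/(1.6+K_p·7.8) decreases.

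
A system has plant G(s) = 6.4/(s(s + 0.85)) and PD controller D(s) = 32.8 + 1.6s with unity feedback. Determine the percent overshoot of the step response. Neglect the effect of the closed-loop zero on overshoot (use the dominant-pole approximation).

27.2%

Forward path: (32.8 + 1.6s)·6.4/(s(s+0.85)). The closed-loop characteristic equation is s² + (0.85 + 6.4·1.6)s + 6.4·32.8 = 0.
That is s² + 11.09s + 209.9 = 0, so ω_n = 14.49 rad/s and ζ = 11.09/(2·14.49) = 0.3827.
%OS = 100·exp(−πζ/√(1−ζ²)) = 27.2%.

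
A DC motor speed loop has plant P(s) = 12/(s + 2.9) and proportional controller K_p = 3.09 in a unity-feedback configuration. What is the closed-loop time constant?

Closed-loop transfer function: T(s) = K_p·P(s)/(1 + K_p·P(s)) = 37.08/(s + 2.9 + 37.08) = 37.08/(s + 39.98).
Time constant τ = 1/39.98 = 0.025 s.

τ = 0.025 s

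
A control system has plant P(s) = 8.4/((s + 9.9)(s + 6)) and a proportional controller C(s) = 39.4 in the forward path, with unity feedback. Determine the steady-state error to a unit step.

0.152

The loop is type 0. Static position error constant K_pos = C(0)·P(0) = 39.4·0.1414 = 5.572.
Steady-state error to a unit step: e_ss = 1/(1+K_pos) = 1/6.572 = 0.152.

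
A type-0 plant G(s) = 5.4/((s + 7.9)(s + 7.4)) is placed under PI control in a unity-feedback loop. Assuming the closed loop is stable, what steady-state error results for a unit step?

0

The PI controller's integrator makes the forward path type 1, so e_ss to a step is zero.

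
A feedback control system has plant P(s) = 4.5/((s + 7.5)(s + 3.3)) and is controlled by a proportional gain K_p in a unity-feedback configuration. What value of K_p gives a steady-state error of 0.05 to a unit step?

Steady-state error for a unit step on this type-0 loop is 1/(1 + K_p·P(0)).
P(0) = 0.1818. Require 1/(1 + K_p·0.1818) = 0.05, so 1 + 0.1818·K_p = 20.
K_p = (20 − 1)/0.1818 = 104.

K_p = 104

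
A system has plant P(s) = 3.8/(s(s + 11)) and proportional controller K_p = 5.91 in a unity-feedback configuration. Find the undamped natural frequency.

ω_n = 4.74 rad/s

1 + K_p·P(s) = 0 gives s² + 11s + 22.46 = 0.
Matching s² + 2ζω_n s + ω_n²: ω_n = √22.46 = 4.739 rad/s and 2ζω_n = 11, so ζ = 11/(2·4.739) = 1.16.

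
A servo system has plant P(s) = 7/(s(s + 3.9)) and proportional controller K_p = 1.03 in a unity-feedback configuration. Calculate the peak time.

From 1 + K_pP(s) = 0: s² + 3.9s + 7.21 = 0 ⇒ ω_n = 2.685, ζ = 0.7262.
Damped frequency ω_d = ω_n√(1−ζ²) = 1.846 rad/s, so peak time T_p = π/ω_d = 1.7 s.

T_p = 1.7 s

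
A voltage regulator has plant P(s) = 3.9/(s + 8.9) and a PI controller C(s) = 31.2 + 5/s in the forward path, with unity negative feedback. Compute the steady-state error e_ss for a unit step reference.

The open loop C(s)P(s) has a pole at the origin (type 1), so the static position error constant is infinite and e_ss = 1/(1+∞) = 0.

0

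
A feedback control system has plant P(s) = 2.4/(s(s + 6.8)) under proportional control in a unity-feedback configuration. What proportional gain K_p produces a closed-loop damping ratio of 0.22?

K_p = 99.5

Closed-loop characteristic equation: s² + 6.8s + K_p·2.4 = 0.
So ω_n = √(2.4K_p) and 2ζω_n = 6.8, giving ζ = 6.8/(2√(2.4K_p)).
Setting ζ = 0.22: √(2.4K_p) = 6.8/(2·0.22) = 15.45, so K_p = 238.8/2.4 = 99.5.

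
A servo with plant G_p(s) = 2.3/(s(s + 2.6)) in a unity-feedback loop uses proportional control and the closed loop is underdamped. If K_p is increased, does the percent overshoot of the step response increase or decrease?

ζ = 2.6/(2√(2.3K_p)) decreases as K_p grows; lower damping means more overshoot.

increase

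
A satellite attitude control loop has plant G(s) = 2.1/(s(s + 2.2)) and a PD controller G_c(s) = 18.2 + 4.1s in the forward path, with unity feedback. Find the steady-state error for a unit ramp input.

0.0576

The loop has one pole at the origin (type 1). Velocity error constant K_v = lim_{s→0} s·G_c(s)G(s) = 18.2·2.1/2.2 = 17.37.
Steady-state error to a unit ramp: e_ss = 1/K_v = 0.0576.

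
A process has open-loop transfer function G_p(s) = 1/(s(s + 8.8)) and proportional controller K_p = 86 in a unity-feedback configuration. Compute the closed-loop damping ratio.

The closed-loop denominator is s(s+8.8) + 86·1 = s² + 8.8s + 86.
Matching s² + 2ζω_n s + ω_n²: ω_n = √86 = 9.274 rad/s and 2ζω_n = 8.8, so ζ = 8.8/(2·9.274) = 0.474.

ζ = 0.474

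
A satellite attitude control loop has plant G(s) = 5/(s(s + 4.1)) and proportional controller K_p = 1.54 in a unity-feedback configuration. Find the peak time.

T_p = 1.68 s

Closed-loop characteristic equation: s² + 4.1s + 7.7 = 0, so ω_n = 2.775 rad/s and ζ = 4.1/(2·2.775) = 0.7388.
Damped frequency ω_d = ω_n√(1−ζ²) = 1.87 rad/s, so peak time T_p = π/ω_d = 1.68 s.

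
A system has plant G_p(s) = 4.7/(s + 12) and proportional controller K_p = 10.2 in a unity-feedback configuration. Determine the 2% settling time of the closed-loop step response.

Closed-loop transfer function: T(s) = K_p·G_p(s)/(1 + K_p·G_p(s)) = 47.94/(s + 12 + 47.94) = 47.94/(s + 59.94).
Time constant τ = 1/59.94 = 0.01668 s, so the 2% settling time is about 4τ = 0.0667 s.

T_s ≈ 0.0667 s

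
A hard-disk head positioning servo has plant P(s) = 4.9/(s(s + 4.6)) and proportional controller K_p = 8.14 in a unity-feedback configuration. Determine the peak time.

T_p = 0.534 s

Closed-loop characteristic equation: s² + 4.6s + 39.89 = 0, so ω_n = 6.316 rad/s and ζ = 4.6/(2·6.316) = 0.3642.
Damped frequency ω_d = ω_n√(1−ζ²) = 5.882 rad/s, so peak time T_p = π/ω_d = 0.534 s.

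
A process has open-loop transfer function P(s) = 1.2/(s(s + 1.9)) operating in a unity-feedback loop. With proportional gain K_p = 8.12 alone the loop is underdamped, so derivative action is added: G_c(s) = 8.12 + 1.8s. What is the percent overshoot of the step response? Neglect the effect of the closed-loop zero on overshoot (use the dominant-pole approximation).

6.79%

Forward path: (8.12 + 1.8s)·1.2/(s(s+1.9)). The closed-loop characteristic equation is s² + (1.9 + 1.2·1.8)s + 1.2·8.12 = 0.
That is s² + 4.06s + 9.744 = 0, so ω_n = 3.122 rad/s and ζ = 4.06/(2·3.122) = 0.6503.
%OS = 100·exp(−πζ/√(1−ζ²)) = 6.79%.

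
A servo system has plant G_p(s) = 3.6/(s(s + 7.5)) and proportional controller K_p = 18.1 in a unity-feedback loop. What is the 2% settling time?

T_s ≈ 1.07 s

The closed-loop denominator s² + 7.5s + 65.16 gives ω_n = √65.16 = 8.072 and ζ = 7.5/(2ω_n) = 0.4646.
2% settling time T_s ≈ 4/(ζω_n) = 4/3.75 = 1.07 s.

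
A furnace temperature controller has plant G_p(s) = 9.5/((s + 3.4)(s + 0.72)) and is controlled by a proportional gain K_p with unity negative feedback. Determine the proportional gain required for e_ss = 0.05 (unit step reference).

K_p = 4.9

The loop is type 0, so e_ss(step) = 1/(1 + K_pos) with K_pos = K_p·G_p(0).
G_p(0) = 3.881. Require 1/(1 + K_p·3.881) = 0.05, so 1 + 3.881·K_p = 20.
K_p = (20 − 1)/3.881 = 4.9.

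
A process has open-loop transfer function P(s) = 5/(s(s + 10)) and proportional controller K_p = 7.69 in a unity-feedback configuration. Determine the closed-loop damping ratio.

ζ = 0.806

1 + K_p·P(s) = 0 gives s² + 10s + 38.45 = 0.
Matching s² + 2ζω_n s + ω_n²: ω_n = √38.45 = 6.201 rad/s and 2ζω_n = 10, so ζ = 10/(2·6.201) = 0.806.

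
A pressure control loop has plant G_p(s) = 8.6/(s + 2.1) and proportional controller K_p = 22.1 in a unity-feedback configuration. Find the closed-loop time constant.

τ = 0.0052 s

Closed-loop transfer function: T(s) = K_p·G_p(s)/(1 + K_p·G_p(s)) = 190.1/(s + 2.1 + 190.1) = 190.1/(s + 192.2).
Time constant τ = 1/192.2 = 0.0052 s.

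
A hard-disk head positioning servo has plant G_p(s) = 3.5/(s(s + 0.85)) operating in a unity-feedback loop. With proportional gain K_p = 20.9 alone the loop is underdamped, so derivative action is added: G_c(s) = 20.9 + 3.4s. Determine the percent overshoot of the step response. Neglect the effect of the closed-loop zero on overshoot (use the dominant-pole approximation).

2.98%

Forward path: (20.9 + 3.4s)·3.5/(s(s+0.85)). The closed-loop characteristic equation is s² + (0.85 + 3.5·3.4)s + 3.5·20.9 = 0.
That is s² + 12.75s + 73.15 = 0, so ω_n = 8.553 rad/s and ζ = 12.75/(2·8.553) = 0.7454.
%OS = 100·exp(−πζ/√(1−ζ²)) = 2.98%.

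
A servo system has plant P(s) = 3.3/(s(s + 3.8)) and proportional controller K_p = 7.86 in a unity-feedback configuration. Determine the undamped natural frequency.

ω_n = 5.09 rad/s

With unity feedback the closed-loop characteristic equation is s² + 3.8s + 7.86·3.3 = s² + 3.8s + 25.94 = 0.
Matching s² + 2ζω_n s + ω_n²: ω_n = √25.94 = 5.093 rad/s and 2ζω_n = 3.8, so ζ = 3.8/(2·5.093) = 0.373.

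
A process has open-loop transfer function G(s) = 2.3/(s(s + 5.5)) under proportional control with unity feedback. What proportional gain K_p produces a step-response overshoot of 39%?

K_p = 39.9

From %OS = 100·exp(−πζ/√(1−ζ²)) = 39%, ζ = −ln(0.39)/√(π²+ln²(0.39)) = 0.2871.
Characteristic equation s² + 5.5s + 2.3K_p = 0 gives ζ = 5.5/(2√(2.3K_p)).
Setting ζ = 0.2871: √(2.3K_p) = 5.5/(2·0.2871) = 9.578, so K_p = 91.75/2.3 = 39.9.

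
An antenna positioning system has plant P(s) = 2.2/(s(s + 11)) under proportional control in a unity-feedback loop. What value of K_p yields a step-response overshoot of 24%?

From %OS = 100·exp(−πζ/√(1−ζ²)) = 24%, ζ = −ln(0.24)/√(π²+ln²(0.24)) = 0.4136.
Characteristic equation s² + 11s + 2.2K_p = 0 gives ζ = 11/(2√(2.2K_p)).
Setting ζ = 0.4136: √(2.2K_p) = 11/(2·0.4136) = 13.3, so K_p = 176.8/2.2 = 80.4.

K_p = 80.4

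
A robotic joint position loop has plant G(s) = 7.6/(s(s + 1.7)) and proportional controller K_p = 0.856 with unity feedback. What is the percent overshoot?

32.9%

The closed-loop denominator s² + 1.7s + 6.506 gives ω_n = √6.506 = 2.551 and ζ = 1.7/(2ω_n) = 0.3333.
%OS = 100·exp(−πζ/√(1−ζ²)) = 100·exp(−π·0.3333/√0.8889) = 32.9%.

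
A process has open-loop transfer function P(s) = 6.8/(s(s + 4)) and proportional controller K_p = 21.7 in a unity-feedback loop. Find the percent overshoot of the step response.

Closed-loop characteristic equation: s² + 4s + 147.6 = 0, so ω_n = 12.15 rad/s and ζ = 4/(2·12.15) = 0.1646.
%OS = 100·exp(−πζ/√(1−ζ²)) = 100·exp(−π·0.1646/√0.9729) = 59.2%.

59.2%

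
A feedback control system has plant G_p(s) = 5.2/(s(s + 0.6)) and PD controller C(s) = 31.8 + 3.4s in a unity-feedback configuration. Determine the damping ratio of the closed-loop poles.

ζ = 0.711

Forward path: (31.8 + 3.4s)·5.2/(s(s+0.6)). The closed-loop characteristic equation is s² + (0.6 + 5.2·3.4)s + 5.2·31.8 = 0.
That is s² + 18.28s + 165.4 = 0, so ω_n = 12.86 rad/s and ζ = 18.28/(2·12.86) = 0.7108.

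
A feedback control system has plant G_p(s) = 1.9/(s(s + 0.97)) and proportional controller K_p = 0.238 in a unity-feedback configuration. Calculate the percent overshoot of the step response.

Closed-loop characteristic equation: s² + 0.97s + 0.4522 = 0, so ω_n = 0.6725 rad/s and ζ = 0.97/(2·0.6725) = 0.7212.
%OS = 100·exp(−πζ/√(1−ζ²)) = 100·exp(−π·0.7212/√0.4798) = 3.8%.

3.8%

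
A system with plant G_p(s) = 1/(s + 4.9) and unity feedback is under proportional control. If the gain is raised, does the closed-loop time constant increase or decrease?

decrease

Closed-loop pole is at s = −(4.9+K_p·1); larger K_p moves it further left, so τ = 1/(4.9+K_p·1) decreases.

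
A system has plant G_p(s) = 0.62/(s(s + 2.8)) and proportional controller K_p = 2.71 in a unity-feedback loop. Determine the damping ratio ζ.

With unity feedback the closed-loop characteristic equation is s² + 2.8s + 2.71·0.62 = s² + 2.8s + 1.68 = 0.
So ω_n² = 1.68 ⇒ ω_n = 1.296 rad/s, and ζ = 2.8/(2ω_n) = 1.08.

ζ = 1.08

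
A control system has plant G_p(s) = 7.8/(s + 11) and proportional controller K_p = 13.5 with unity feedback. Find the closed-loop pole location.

s = -116.3

Closed-loop transfer function: T(s) = K_p·G_p(s)/(1 + K_p·G_p(s)) = 105.3/(s + 11 + 105.3) = 105.3/(s + 116.3).
The closed-loop pole is at s = −116.3.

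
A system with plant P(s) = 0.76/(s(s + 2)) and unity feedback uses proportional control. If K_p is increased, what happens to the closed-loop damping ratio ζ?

ζ = 2/(2√(0.76K_p)); increasing K_p raises the denominator, so ζ falls.

decrease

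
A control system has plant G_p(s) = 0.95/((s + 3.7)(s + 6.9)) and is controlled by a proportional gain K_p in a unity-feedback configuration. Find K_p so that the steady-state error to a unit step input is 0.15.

For a type-0 loop with proportional control, e_ss = 1/(1 + K_p·G_p(0)).
G_p(0) = 0.03721. Require 1/(1 + K_p·0.03721) = 0.15, so 1 + 0.03721·K_p = 6.667.
K_p = (6.667 − 1)/0.03721 = 152.

K_p = 152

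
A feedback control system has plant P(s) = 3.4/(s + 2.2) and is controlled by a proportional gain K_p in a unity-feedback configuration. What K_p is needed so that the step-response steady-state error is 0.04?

For a type-0 loop with proportional control, e_ss = 1/(1 + K_p·P(0)).
P(0) = 1.545. Require 1/(1 + K_p·1.545) = 0.04, so 1 + 1.545·K_p = 25.
K_p = (25 − 1)/1.545 = 15.5.

K_p = 15.5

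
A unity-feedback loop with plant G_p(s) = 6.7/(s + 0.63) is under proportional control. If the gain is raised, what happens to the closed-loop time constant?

Closed-loop pole is at s = −(0.63+K_p·6.7); larger K_p moves it further left, so τ = 1/(0.63+K_p·6.7) decreases.

decrease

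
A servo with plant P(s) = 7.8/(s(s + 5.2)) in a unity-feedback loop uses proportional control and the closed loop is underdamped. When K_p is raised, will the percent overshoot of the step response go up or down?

increase

Characteristic equation s² + 5.2s + K_p·7.8 = 0: raising K_p raises ω_n while 2ζω_n = 5.2 is fixed, so ζ falls and overshoot grows.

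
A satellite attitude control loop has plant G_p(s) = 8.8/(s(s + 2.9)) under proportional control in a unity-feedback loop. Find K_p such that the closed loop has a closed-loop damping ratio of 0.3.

Closed-loop characteristic equation: s² + 2.9s + K_p·8.8 = 0.
So ω_n = √(8.8K_p) and 2ζω_n = 2.9, giving ζ = 2.9/(2√(8.8K_p)).
Setting ζ = 0.3: √(8.8K_p) = 2.9/(2·0.3) = 4.833, so K_p = 23.36/8.8 = 2.65.

K_p = 2.65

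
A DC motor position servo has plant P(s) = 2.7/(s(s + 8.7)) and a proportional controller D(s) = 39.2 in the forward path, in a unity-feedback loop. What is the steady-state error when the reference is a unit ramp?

The loop has one pole at the origin (type 1). Velocity error constant K_v = lim_{s→0} s·D(s)P(s) = 39.2·2.7/8.7 = 12.17.
Steady-state error to a unit ramp: e_ss = 1/K_v = 0.0822.

0.0822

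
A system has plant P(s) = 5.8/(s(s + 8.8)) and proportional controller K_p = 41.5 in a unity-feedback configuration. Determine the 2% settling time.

The closed-loop denominator s² + 8.8s + 240.7 gives ω_n = √240.7 = 15.51 and ζ = 8.8/(2ω_n) = 0.2836.
2% settling time T_s ≈ 4/(ζω_n) = 4/4.4 = 0.909 s.

T_s ≈ 0.909 s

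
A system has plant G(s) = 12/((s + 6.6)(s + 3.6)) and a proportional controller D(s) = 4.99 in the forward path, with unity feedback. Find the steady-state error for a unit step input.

0.284

The loop is type 0. Static position error constant K_pos = D(0)·G(0) = 4.99·0.5051 = 2.52.
Steady-state error to a unit step: e_ss = 1/(1+K_pos) = 1/3.52 = 0.284.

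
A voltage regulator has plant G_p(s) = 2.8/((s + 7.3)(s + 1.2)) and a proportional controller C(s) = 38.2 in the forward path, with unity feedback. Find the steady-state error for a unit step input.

The loop is type 0. Static position error constant K_pos = C(0)·G_p(0) = 38.2·0.3196 = 12.21.
Steady-state error to a unit step: e_ss = 1/(1+K_pos) = 1/13.21 = 0.0757.

0.0757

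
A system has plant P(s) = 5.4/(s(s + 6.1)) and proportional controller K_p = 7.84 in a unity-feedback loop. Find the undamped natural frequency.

The closed-loop denominator is s(s+6.1) + 7.84·5.4 = s² + 6.1s + 42.34.
Matching s² + 2ζω_n s + ω_n²: ω_n = √42.34 = 6.507 rad/s and 2ζω_n = 6.1, so ζ = 6.1/(2·6.507) = 0.469.

ω_n = 6.51 rad/s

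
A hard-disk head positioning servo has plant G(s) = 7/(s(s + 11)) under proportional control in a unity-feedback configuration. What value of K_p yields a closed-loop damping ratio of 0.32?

Closed-loop characteristic equation: s² + 11s + K_p·7 = 0.
So ω_n = √(7K_p) and 2ζω_n = 11, giving ζ = 11/(2√(7K_p)).
Setting ζ = 0.32: √(7K_p) = 11/(2·0.32) = 17.19, so K_p = 295.4/7 = 42.2.

K_p = 42.2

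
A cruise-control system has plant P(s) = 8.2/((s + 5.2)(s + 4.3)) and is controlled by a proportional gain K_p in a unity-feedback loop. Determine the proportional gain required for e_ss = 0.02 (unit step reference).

K_p = 134

Steady-state error for a unit step on this type-0 loop is 1/(1 + K_p·P(0)).
P(0) = 0.3667. Require 1/(1 + K_p·0.3667) = 0.02, so 1 + 0.3667·K_p = 50.
K_p = (50 − 1)/0.3667 = 134.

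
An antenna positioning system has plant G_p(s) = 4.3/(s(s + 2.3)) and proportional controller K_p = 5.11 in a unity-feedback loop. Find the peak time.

The closed-loop denominator s² + 2.3s + 21.97 gives ω_n = √21.97 = 4.688 and ζ = 2.3/(2ω_n) = 0.2453.
Damped frequency ω_d = ω_n√(1−ζ²) = 4.544 rad/s, so peak time T_p = π/ω_d = 0.691 s.

T_p = 0.691 s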